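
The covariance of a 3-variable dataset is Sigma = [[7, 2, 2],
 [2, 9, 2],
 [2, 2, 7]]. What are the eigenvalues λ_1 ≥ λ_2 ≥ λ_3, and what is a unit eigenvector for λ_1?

Step 1 — characteristic polynomial p(λ) = det(λI - Sigma) = λ³ - tr·λ² + c_1·λ - det, where tr = trace, c_1 = sum of the principal 2×2 minors, det = det(Sigma):
  tr = 7 + 9 + 7 = 23,
  c_1 = (7·9 - (2)²) + (7·7 - (2)²) + (9·7 - (2)²) = 59 + 45 + 59 = 163,
  det = 7·(9·7 - (2)²) - (2)·((2)·7 - (2)·(2)) + (2)·((2)·(2) - 9·(2)) = 7·(59) - (2)·(10) + (2)·(-14) = 365.
  So p(λ) = λ³ - 23λ² + 163λ - 365.
Step 2 — look for an integer root (rational root theorem: any rational root is an integer divisor of 365). Testing λ = 5:
  p(5) = 125 - 575 + 815 - 365 = 0  ✓
  Dividing out (λ - 5): p(λ) = (λ - 5)(λ² - 18λ + 73).
Step 3 — remaining eigenvalues from the quadratic λ² - 18λ + 73 = 0:
  Δ = 18² - 4·73 = 324 - 292 = 32,  λ = (18 ± √32)/2 = (18 ± 5.6569)/2 ≈ 11.8284 or 6.1716.
  Sorted: λ_1 = 11.8284,  λ_2 = 6.1716,  λ_3 = 5  (check: sum = 23 = tr ✓).

Step 4 — unit eigenvector for λ_1 ≈ 11.8284: v spans the null space of (Sigma - λ_1 I), whose rows are
  r_1 = (-4.8284, 2, 2),  r_2 = (2, -2.8284, 2),  r_3 = (2, 2, -4.8284).
  v is orthogonal to every row, so take v ∝ r_1 × r_2 = ((2)·(2) - (2)·(-2.8284), (2)·(2) - (-4.8284)·(2), (-4.8284)·(-2.8284) - (2)·(2)) ≈ (9.6569, 13.6569, 9.6569).
  Let u = (9.6569, 13.6569, 9.6569).
  ||u|| = √((9.6569)² + (13.6569)² + (9.6569)²) = √(373.0193) ≈ 19.3137,  v_1 = u/||u|| ≈ (0.5, 0.7071, 0.5) (||v_1|| = 1).

λ_1 = 11.8284,  λ_2 = 6.1716,  λ_3 = 5;  v_1 ≈ (0.5, 0.7071, 0.5)


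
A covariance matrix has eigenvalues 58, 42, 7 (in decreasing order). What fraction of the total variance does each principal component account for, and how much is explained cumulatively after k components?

Step 1 — total variance = trace(Sigma) = Σ λ_i = 58 + 42 + 7 = 107.

Step 2 — fraction explained by component i = λ_i / Σ λ:
  PC1: 58/107 = 0.5421
  PC2: 42/107 = 0.3925
  PC3: 7/107 = 0.0654

Step 3 — cumulative fraction after k components = (λ_1 + ... + λ_k) / Σ λ:
  k = 1: 58/107 = 0.5421
  k = 2: (58 + 42)/107 = 100/107 = 0.9346
  k = 3: (58 + 42 + 7)/107 = 107/107 = 1

Summary (fraction, with percent):

explained: PC1 0.5421 (54.21%), PC2 0.3925 (39.25%), PC3 0.0654 (6.54%);  cumulative: 0.5421, 0.9346, 1


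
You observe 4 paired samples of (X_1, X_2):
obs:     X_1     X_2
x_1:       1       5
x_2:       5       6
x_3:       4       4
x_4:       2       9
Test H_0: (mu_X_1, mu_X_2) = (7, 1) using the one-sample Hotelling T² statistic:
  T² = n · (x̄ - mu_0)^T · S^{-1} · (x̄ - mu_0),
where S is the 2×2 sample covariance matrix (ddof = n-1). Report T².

Step 1 — sample mean vector:
  mean(X_1) = (1 + 5 + 4 + 2) / 4 = 12/4 = 3
  mean(X_2) = (5 + 6 + 4 + 9) / 4 = 24/4 = 6
  x̄ = (3, 6),  deviation x̄ - mu_0 = (3, 6) - (7, 1) = (-4, 5).

Step 2 — sample covariance matrix, S[i,j] = (1/(n-1)) · Σ_k (x_{k,i} - mean_i) · (x_{k,j} - mean_j), divisor n-1 = 3:
  S[X_1,X_1] = ((-2)·(-2) + (2)·(2) + (1)·(1) + (-1)·(-1)) / 3 = 10/3 = 3.3333
  S[X_1,X_2] = ((-2)·(-1) + (2)·(0) + (1)·(-2) + (-1)·(3)) / 3 = -3/3 = -1
  S[X_2,X_2] = ((-1)·(-1) + (0)·(0) + (-2)·(-2) + (3)·(3)) / 3 = 14/3 = 4.6667
  S = [[3.3333, -1],
 [-1, 4.6667]].

Step 3 — invert S. det(S) = 3.3333·4.6667 - (-1)² = 14.5556.
  S^{-1} = (1/det) · [[d, -b], [-b, a]] = [[0.3206, 0.0687],
 [0.0687, 0.229]].

Step 4 — quadratic form (x̄ - mu_0)^T · S^{-1} · (x̄ - mu_0):
  S^{-1} · (x̄ - mu_0) = (-0.9389, 0.8702),
  (x̄ - mu_0)^T · [...] = (-4)·(-0.9389) + (5)·(0.8702) = 8.1069.

Step 5 — scale by n: T² = 4 · 8.1069 = 32.4275.

T² ≈ 32.4275


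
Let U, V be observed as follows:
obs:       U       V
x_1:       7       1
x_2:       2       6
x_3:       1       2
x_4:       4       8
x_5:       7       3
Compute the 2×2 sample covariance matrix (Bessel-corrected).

Step 1 — column means:
  mean(U) = (7 + 2 + 1 + 4 + 7) / 5 = 21/5 = 4.2
  mean(V) = (1 + 6 + 2 + 8 + 3) / 5 = 20/5 = 4

Step 2 — sample covariance S[i,j] = (1/(n-1)) · Σ_k (x_{k,i} - mean_i) · (x_{k,j} - mean_j), with n-1 = 4.
  S[U,U] = ((2.8)·(2.8) + (-2.2)·(-2.2) + (-3.2)·(-3.2) + (-0.2)·(-0.2) + (2.8)·(2.8)) / 4 = 30.8/4 = 7.7
  S[U,V] = ((2.8)·(-3) + (-2.2)·(2) + (-3.2)·(-2) + (-0.2)·(4) + (2.8)·(-1)) / 4 = -10/4 = -2.5
  S[V,V] = ((-3)·(-3) + (2)·(2) + (-2)·(-2) + (4)·(4) + (-1)·(-1)) / 4 = 34/4 = 8.5

S is symmetric (S[j,i] = S[i,j]). Assembling:

S = [[7.7, -2.5],
 [-2.5, 8.5]]


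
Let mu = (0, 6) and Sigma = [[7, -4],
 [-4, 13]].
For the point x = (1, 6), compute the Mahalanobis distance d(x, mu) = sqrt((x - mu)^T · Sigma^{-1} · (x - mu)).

Step 1 — centre the observation: (x - mu) = (1, 0).

Step 2 — invert Sigma. det(Sigma) = 7·13 - (-4)² = 75.
  Sigma^{-1} = (1/det) · [[d, -b], [-b, a]] = [[0.1733, 0.0533],
 [0.0533, 0.0933]].

Step 3 — form the quadratic (x - mu)^T · Sigma^{-1} · (x - mu):
  Sigma^{-1} · (x - mu) = (0.1733, 0.0533).
  (x - mu)^T · [Sigma^{-1} · (x - mu)] = (1)·(0.1733) + (0)·(0.0533) = 0.1733.

Step 4 — take square root: d = √(0.1733) ≈ 0.4163.

d(x, mu) = √(0.1733) ≈ 0.4163


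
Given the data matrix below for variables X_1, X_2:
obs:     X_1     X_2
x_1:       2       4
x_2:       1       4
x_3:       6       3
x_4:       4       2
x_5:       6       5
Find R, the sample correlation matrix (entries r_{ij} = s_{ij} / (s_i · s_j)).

Step 1 — column means:
  mean(X_1) = (2 + 1 + 6 + 4 + 6) / 5 = 19/5 = 3.8
  mean(X_2) = (4 + 4 + 3 + 2 + 5) / 5 = 18/5 = 3.6

Step 2 — sample variances and covariances s[i,j] = (1/(n-1)) · Σ_k (x_{k,i} - mean_i) · (x_{k,j} - mean_j), with n-1 = 4:
  s[X_1,X_1] = ((-1.8)·(-1.8) + (-2.8)·(-2.8) + (2.2)·(2.2) + (0.2)·(0.2) + (2.2)·(2.2)) / 4 = 20.8/4 = 5.2
  s[X_1,X_2] = ((-1.8)·(0.4) + (-2.8)·(0.4) + (2.2)·(-0.6) + (0.2)·(-1.6) + (2.2)·(1.4)) / 4 = -0.4/4 = -0.1
  s[X_2,X_2] = ((0.4)·(0.4) + (0.4)·(0.4) + (-0.6)·(-0.6) + (-1.6)·(-1.6) + (1.4)·(1.4)) / 4 = 5.2/4 = 1.3
  Sample standard deviations s_i = √(s[i,i]):
  s(X_1) = √(5.2) = 2.2804
  s(X_2) = √(1.3) = 1.1402

Step 3 — r_{ij} = s_{ij} / (s_i · s_j):
  r[X_1,X_1] = 1 (diagonal).
  r[X_1,X_2] = -0.1 / (2.2804 · 1.1402) = -0.1 / 2.6 = -0.0385
  r[X_2,X_2] = 1 (diagonal).

R is symmetric with unit diagonal. Assembling:

R = [[1, -0.0385],
 [-0.0385, 1]]


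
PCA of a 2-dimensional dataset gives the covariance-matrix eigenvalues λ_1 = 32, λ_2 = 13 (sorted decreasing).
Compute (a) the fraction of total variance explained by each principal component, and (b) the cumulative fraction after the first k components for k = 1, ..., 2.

Step 1 — total variance = trace(Sigma) = Σ λ_i = 32 + 13 = 45.

Step 2 — fraction explained by component i = λ_i / Σ λ:
  PC1: 32/45 = 0.7111
  PC2: 13/45 = 0.2889

Step 3 — cumulative fraction after k components = (λ_1 + ... + λ_k) / Σ λ:
  k = 1: 32/45 = 0.7111
  k = 2: (32 + 13)/45 = 45/45 = 1

Summary (fraction, with percent):

explained: PC1 0.7111 (71.11%), PC2 0.2889 (28.89%);  cumulative: 0.7111, 1


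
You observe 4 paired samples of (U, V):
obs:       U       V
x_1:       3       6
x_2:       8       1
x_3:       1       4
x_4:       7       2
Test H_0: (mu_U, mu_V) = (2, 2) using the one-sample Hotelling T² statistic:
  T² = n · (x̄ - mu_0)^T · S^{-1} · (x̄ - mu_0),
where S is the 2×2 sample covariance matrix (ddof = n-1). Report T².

Step 1 — sample mean vector:
  mean(U) = (3 + 8 + 1 + 7) / 4 = 19/4 = 4.75
  mean(V) = (6 + 1 + 4 + 2) / 4 = 13/4 = 3.25
  x̄ = (4.75, 3.25),  deviation x̄ - mu_0 = (4.75, 3.25) - (2, 2) = (2.75, 1.25).

Step 2 — sample covariance matrix, S[i,j] = (1/(n-1)) · Σ_k (x_{k,i} - mean_i) · (x_{k,j} - mean_j), divisor n-1 = 3:
  S[U,U] = ((-1.75)·(-1.75) + (3.25)·(3.25) + (-3.75)·(-3.75) + (2.25)·(2.25)) / 3 = 32.75/3 = 10.9167
  S[U,V] = ((-1.75)·(2.75) + (3.25)·(-2.25) + (-3.75)·(0.75) + (2.25)·(-1.25)) / 3 = -17.75/3 = -5.9167
  S[V,V] = ((2.75)·(2.75) + (-2.25)·(-2.25) + (0.75)·(0.75) + (-1.25)·(-1.25)) / 3 = 14.75/3 = 4.9167
  S = [[10.9167, -5.9167],
 [-5.9167, 4.9167]].

Step 3 — invert S. det(S) = 10.9167·4.9167 - (-5.9167)² = 18.6667.
  S^{-1} = (1/det) · [[d, -b], [-b, a]] = [[0.2634, 0.317],
 [0.317, 0.5848]].

Step 4 — quadratic form (x̄ - mu_0)^T · S^{-1} · (x̄ - mu_0):
  S^{-1} · (x̄ - mu_0) = (1.1205, 1.6027),
  (x̄ - mu_0)^T · [...] = (2.75)·(1.1205) + (1.25)·(1.6027) = 5.0848.

Step 5 — scale by n: T² = 4 · 5.0848 = 20.3393.

T² ≈ 20.3393


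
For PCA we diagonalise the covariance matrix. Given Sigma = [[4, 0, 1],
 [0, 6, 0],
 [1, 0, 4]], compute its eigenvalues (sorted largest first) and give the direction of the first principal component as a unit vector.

Step 1 — characteristic polynomial p(λ) = det(λI - Sigma) = λ³ - tr·λ² + c_1·λ - det, where tr = trace, c_1 = sum of the principal 2×2 minors, det = det(Sigma):
  tr = 4 + 6 + 4 = 14,
  c_1 = (4·6 - (0)²) + (4·4 - (1)²) + (6·4 - (0)²) = 24 + 15 + 24 = 63,
  det = 4·(6·4 - (0)²) - (0)·((0)·4 - (0)·(1)) + (1)·((0)·(0) - 6·(1)) = 4·(24) - (0)·(0) + (1)·(-6) = 90.
  So p(λ) = λ³ - 14λ² + 63λ - 90.
Step 2 — look for an integer root (rational root theorem: any rational root is an integer divisor of 90). Testing λ = 3:
  p(3) = 27 - 126 + 189 - 90 = 0  ✓
  Dividing out (λ - 3): p(λ) = (λ - 3)(λ² - 11λ + 30).
Step 3 — remaining eigenvalues from the quadratic λ² - 11λ + 30 = 0:
  Δ = 11² - 4·30 = 121 - 120 = 1,  λ = (11 ± √1)/2 = (11 ± 1)/2 = 6 or 5.
  Sorted: λ_1 = 6,  λ_2 = 5,  λ_3 = 3  (check: sum = 14 = tr ✓).

Step 4 — unit eigenvector for λ_1 = 6: v spans the null space of (Sigma - λ_1 I), whose rows are
  r_1 = (-2, 0, 1),  r_2 = (0, 0, 0),  r_3 = (1, 0, -2).
  v is orthogonal to every row, so take v ∝ r_1 × r_3 = ((0)·(-2) - (1)·(0), (1)·(1) - (-2)·(-2), (-2)·(0) - (0)·(1)) = (0, -3, 0).
  Rescale (divide by 3; multiply by -1 so the first nonzero entry is positive): u = (0, 1, 0).
  ||u|| = √((0)² + (1)² + (0)²) = √(1) = 1,  v_1 = u/||u|| ≈ (0, 1, 0) (||v_1|| = 1).

λ_1 = 6,  λ_2 = 5,  λ_3 = 3;  v_1 ≈ (0, 1, 0)


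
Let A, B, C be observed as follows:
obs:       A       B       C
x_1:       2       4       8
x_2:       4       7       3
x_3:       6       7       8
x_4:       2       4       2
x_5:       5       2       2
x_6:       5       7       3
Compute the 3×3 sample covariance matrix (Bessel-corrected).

Step 1 — column means:
  mean(A) = (2 + 4 + 6 + 2 + 5 + 5) / 6 = 24/6 = 4
  mean(B) = (4 + 7 + 7 + 4 + 2 + 7) / 6 = 31/6 = 5.1667
  mean(C) = (8 + 3 + 8 + 2 + 2 + 3) / 6 = 26/6 = 4.3333

Step 2 — sample covariance S[i,j] = (1/(n-1)) · Σ_k (x_{k,i} - mean_i) · (x_{k,j} - mean_j), with n-1 = 5.
  S[A,A] = ((-2)·(-2) + (0)·(0) + (2)·(2) + (-2)·(-2) + (1)·(1) + (1)·(1)) / 5 = 14/5 = 2.8
  S[A,B] = ((-2)·(-1.1667) + (0)·(1.8333) + (2)·(1.8333) + (-2)·(-1.1667) + (1)·(-3.1667) + (1)·(1.8333)) / 5 = 7/5 = 1.4
  S[A,C] = ((-2)·(3.6667) + (0)·(-1.3333) + (2)·(3.6667) + (-2)·(-2.3333) + (1)·(-2.3333) + (1)·(-1.3333)) / 5 = 1/5 = 0.2
  S[B,B] = ((-1.1667)·(-1.1667) + (1.8333)·(1.8333) + (1.8333)·(1.8333) + (-1.1667)·(-1.1667) + (-3.1667)·(-3.1667) + (1.8333)·(1.8333)) / 5 = 22.8333/5 = 4.5667
  S[B,C] = ((-1.1667)·(3.6667) + (1.8333)·(-1.3333) + (1.8333)·(3.6667) + (-1.1667)·(-2.3333) + (-3.1667)·(-2.3333) + (1.8333)·(-1.3333)) / 5 = 7.6667/5 = 1.5333
  S[C,C] = ((3.6667)·(3.6667) + (-1.3333)·(-1.3333) + (3.6667)·(3.6667) + (-2.3333)·(-2.3333) + (-2.3333)·(-2.3333) + (-1.3333)·(-1.3333)) / 5 = 41.3333/5 = 8.2667

S is symmetric (S[j,i] = S[i,j]). Assembling:

S = [[2.8, 1.4, 0.2],
 [1.4, 4.5667, 1.5333],
 [0.2, 1.5333, 8.2667]]


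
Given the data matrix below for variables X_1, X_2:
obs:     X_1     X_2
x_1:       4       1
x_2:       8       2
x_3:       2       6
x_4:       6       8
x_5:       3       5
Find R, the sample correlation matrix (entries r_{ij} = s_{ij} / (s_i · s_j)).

Step 1 — column means:
  mean(X_1) = (4 + 8 + 2 + 6 + 3) / 5 = 23/5 = 4.6
  mean(X_2) = (1 + 2 + 6 + 8 + 5) / 5 = 22/5 = 4.4

Step 2 — sample variances and covariances s[i,j] = (1/(n-1)) · Σ_k (x_{k,i} - mean_i) · (x_{k,j} - mean_j), with n-1 = 4:
  s[X_1,X_1] = ((-0.6)·(-0.6) + (3.4)·(3.4) + (-2.6)·(-2.6) + (1.4)·(1.4) + (-1.6)·(-1.6)) / 4 = 23.2/4 = 5.8
  s[X_1,X_2] = ((-0.6)·(-3.4) + (3.4)·(-2.4) + (-2.6)·(1.6) + (1.4)·(3.6) + (-1.6)·(0.6)) / 4 = -6.2/4 = -1.55
  s[X_2,X_2] = ((-3.4)·(-3.4) + (-2.4)·(-2.4) + (1.6)·(1.6) + (3.6)·(3.6) + (0.6)·(0.6)) / 4 = 33.2/4 = 8.3
  Sample standard deviations s_i = √(s[i,i]):
  s(X_1) = √(5.8) = 2.4083
  s(X_2) = √(8.3) = 2.881

Step 3 — r_{ij} = s_{ij} / (s_i · s_j):
  r[X_1,X_1] = 1 (diagonal).
  r[X_1,X_2] = -1.55 / (2.4083 · 2.881) = -1.55 / 6.9383 = -0.2234
  r[X_2,X_2] = 1 (diagonal).

R is symmetric with unit diagonal. Assembling:

R = [[1, -0.2234],
 [-0.2234, 1]]


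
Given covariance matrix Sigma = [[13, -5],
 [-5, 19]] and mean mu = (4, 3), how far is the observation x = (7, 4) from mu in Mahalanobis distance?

Step 1 — centre the observation: (x - mu) = (3, 1).

Step 2 — invert Sigma. det(Sigma) = 13·19 - (-5)² = 222.
  Sigma^{-1} = (1/det) · [[d, -b], [-b, a]] = [[0.0856, 0.0225],
 [0.0225, 0.0586]].

Step 3 — form the quadratic (x - mu)^T · Sigma^{-1} · (x - mu):
  Sigma^{-1} · (x - mu) = (0.2793, 0.1261).
  (x - mu)^T · [Sigma^{-1} · (x - mu)] = (3)·(0.2793) + (1)·(0.1261) = 0.964.

Step 4 — take square root: d = √(0.964) ≈ 0.9818.

d(x, mu) = √(0.964) ≈ 0.9818


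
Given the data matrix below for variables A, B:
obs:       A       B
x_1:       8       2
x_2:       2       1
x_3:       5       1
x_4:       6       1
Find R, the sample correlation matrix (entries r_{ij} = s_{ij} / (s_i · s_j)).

Step 1 — column means:
  mean(A) = (8 + 2 + 5 + 6) / 4 = 21/4 = 5.25
  mean(B) = (2 + 1 + 1 + 1) / 4 = 5/4 = 1.25

Step 2 — sample variances and covariances s[i,j] = (1/(n-1)) · Σ_k (x_{k,i} - mean_i) · (x_{k,j} - mean_j), with n-1 = 3:
  s[A,A] = ((2.75)·(2.75) + (-3.25)·(-3.25) + (-0.25)·(-0.25) + (0.75)·(0.75)) / 3 = 18.75/3 = 6.25
  s[A,B] = ((2.75)·(0.75) + (-3.25)·(-0.25) + (-0.25)·(-0.25) + (0.75)·(-0.25)) / 3 = 2.75/3 = 0.9167
  s[B,B] = ((0.75)·(0.75) + (-0.25)·(-0.25) + (-0.25)·(-0.25) + (-0.25)·(-0.25)) / 3 = 0.75/3 = 0.25
  Sample standard deviations s_i = √(s[i,i]):
  s(A) = √(6.25) = 2.5
  s(B) = √(0.25) = 0.5

Step 3 — r_{ij} = s_{ij} / (s_i · s_j):
  r[A,A] = 1 (diagonal).
  r[A,B] = 0.9167 / (2.5 · 0.5) = 0.9167 / 1.25 = 0.7333
  r[B,B] = 1 (diagonal).

R is symmetric with unit diagonal. Assembling:

R = [[1, 0.7333],
 [0.7333, 1]]


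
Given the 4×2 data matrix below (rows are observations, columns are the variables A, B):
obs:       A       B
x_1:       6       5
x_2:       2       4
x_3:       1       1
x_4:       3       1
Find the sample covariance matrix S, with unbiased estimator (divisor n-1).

Step 1 — column means:
  mean(A) = (6 + 2 + 1 + 3) / 4 = 12/4 = 3
  mean(B) = (5 + 4 + 1 + 1) / 4 = 11/4 = 2.75

Step 2 — sample covariance S[i,j] = (1/(n-1)) · Σ_k (x_{k,i} - mean_i) · (x_{k,j} - mean_j), with n-1 = 3.
  S[A,A] = ((3)·(3) + (-1)·(-1) + (-2)·(-2) + (0)·(0)) / 3 = 14/3 = 4.6667
  S[A,B] = ((3)·(2.25) + (-1)·(1.25) + (-2)·(-1.75) + (0)·(-1.75)) / 3 = 9/3 = 3
  S[B,B] = ((2.25)·(2.25) + (1.25)·(1.25) + (-1.75)·(-1.75) + (-1.75)·(-1.75)) / 3 = 12.75/3 = 4.25

S is symmetric (S[j,i] = S[i,j]). Assembling:

S = [[4.6667, 3],
 [3, 4.25]]


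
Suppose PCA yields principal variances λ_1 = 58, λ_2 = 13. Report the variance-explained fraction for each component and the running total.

Step 1 — total variance = trace(Sigma) = Σ λ_i = 58 + 13 = 71.

Step 2 — fraction explained by component i = λ_i / Σ λ:
  PC1: 58/71 = 0.8169
  PC2: 13/71 = 0.1831

Step 3 — cumulative fraction after k components = (λ_1 + ... + λ_k) / Σ λ:
  k = 1: 58/71 = 0.8169
  k = 2: (58 + 13)/71 = 71/71 = 1

Summary (fraction, with percent):

explained: PC1 0.8169 (81.69%), PC2 0.1831 (18.31%);  cumulative: 0.8169, 1


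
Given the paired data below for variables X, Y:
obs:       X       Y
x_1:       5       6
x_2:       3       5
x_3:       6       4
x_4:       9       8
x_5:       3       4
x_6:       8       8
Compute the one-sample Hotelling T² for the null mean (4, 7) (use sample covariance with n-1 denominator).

Step 1 — sample mean vector:
  mean(X) = (5 + 3 + 6 + 9 + 3 + 8) / 6 = 34/6 = 5.6667
  mean(Y) = (6 + 5 + 4 + 8 + 4 + 8) / 6 = 35/6 = 5.8333
  x̄ = (5.6667, 5.8333),  deviation x̄ - mu_0 = (5.6667, 5.8333) - (4, 7) = (1.6667, -1.1667).

Step 2 — sample covariance matrix, S[i,j] = (1/(n-1)) · Σ_k (x_{k,i} - mean_i) · (x_{k,j} - mean_j), divisor n-1 = 5:
  S[X,X] = ((-0.6667)·(-0.6667) + (-2.6667)·(-2.6667) + (0.3333)·(0.3333) + (3.3333)·(3.3333) + (-2.6667)·(-2.6667) + (2.3333)·(2.3333)) / 5 = 31.3333/5 = 6.2667
  S[X,Y] = ((-0.6667)·(0.1667) + (-2.6667)·(-0.8333) + (0.3333)·(-1.8333) + (3.3333)·(2.1667) + (-2.6667)·(-1.8333) + (2.3333)·(2.1667)) / 5 = 18.6667/5 = 3.7333
  S[Y,Y] = ((0.1667)·(0.1667) + (-0.8333)·(-0.8333) + (-1.8333)·(-1.8333) + (2.1667)·(2.1667) + (-1.8333)·(-1.8333) + (2.1667)·(2.1667)) / 5 = 16.8333/5 = 3.3667
  S = [[6.2667, 3.7333],
 [3.7333, 3.3667]].

Step 3 — invert S. det(S) = 6.2667·3.3667 - (3.7333)² = 7.16.
  S^{-1} = (1/det) · [[d, -b], [-b, a]] = [[0.4702, -0.5214],
 [-0.5214, 0.8752]].

Step 4 — quadratic form (x̄ - mu_0)^T · S^{-1} · (x̄ - mu_0):
  S^{-1} · (x̄ - mu_0) = (1.392, -1.8901),
  (x̄ - mu_0)^T · [...] = (1.6667)·(1.392) + (-1.1667)·(-1.8901) = 4.5251.

Step 5 — scale by n: T² = 6 · 4.5251 = 27.1508.

T² ≈ 27.1508


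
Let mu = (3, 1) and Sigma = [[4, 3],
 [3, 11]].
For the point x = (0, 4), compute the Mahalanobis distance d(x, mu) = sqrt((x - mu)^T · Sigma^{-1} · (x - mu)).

Step 1 — centre the observation: (x - mu) = (-3, 3).

Step 2 — invert Sigma. det(Sigma) = 4·11 - (3)² = 35.
  Sigma^{-1} = (1/det) · [[d, -b], [-b, a]] = [[0.3143, -0.0857],
 [-0.0857, 0.1143]].

Step 3 — form the quadratic (x - mu)^T · Sigma^{-1} · (x - mu):
  Sigma^{-1} · (x - mu) = (-1.2, 0.6).
  (x - mu)^T · [Sigma^{-1} · (x - mu)] = (-3)·(-1.2) + (3)·(0.6) = 5.4.

Step 4 — take square root: d = √(5.4) ≈ 2.3238.

d(x, mu) = √(5.4) ≈ 2.3238


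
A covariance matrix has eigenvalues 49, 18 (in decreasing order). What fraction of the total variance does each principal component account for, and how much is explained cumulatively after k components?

Step 1 — total variance = trace(Sigma) = Σ λ_i = 49 + 18 = 67.

Step 2 — fraction explained by component i = λ_i / Σ λ:
  PC1: 49/67 = 0.7313
  PC2: 18/67 = 0.2687

Step 3 — cumulative fraction after k components = (λ_1 + ... + λ_k) / Σ λ:
  k = 1: 49/67 = 0.7313
  k = 2: (49 + 18)/67 = 67/67 = 1

Summary (fraction, with percent):

explained: PC1 0.7313 (73.13%), PC2 0.2687 (26.87%);  cumulative: 0.7313, 1


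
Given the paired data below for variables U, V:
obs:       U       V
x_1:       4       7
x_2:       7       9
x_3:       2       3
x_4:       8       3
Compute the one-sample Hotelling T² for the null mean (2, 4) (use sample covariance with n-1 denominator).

Step 1 — sample mean vector:
  mean(U) = (4 + 7 + 2 + 8) / 4 = 21/4 = 5.25
  mean(V) = (7 + 9 + 3 + 3) / 4 = 22/4 = 5.5
  x̄ = (5.25, 5.5),  deviation x̄ - mu_0 = (5.25, 5.5) - (2, 4) = (3.25, 1.5).

Step 2 — sample covariance matrix, S[i,j] = (1/(n-1)) · Σ_k (x_{k,i} - mean_i) · (x_{k,j} - mean_j), divisor n-1 = 3:
  S[U,U] = ((-1.25)·(-1.25) + (1.75)·(1.75) + (-3.25)·(-3.25) + (2.75)·(2.75)) / 3 = 22.75/3 = 7.5833
  S[U,V] = ((-1.25)·(1.5) + (1.75)·(3.5) + (-3.25)·(-2.5) + (2.75)·(-2.5)) / 3 = 5.5/3 = 1.8333
  S[V,V] = ((1.5)·(1.5) + (3.5)·(3.5) + (-2.5)·(-2.5) + (-2.5)·(-2.5)) / 3 = 27/3 = 9
  S = [[7.5833, 1.8333],
 [1.8333, 9]].

Step 3 — invert S. det(S) = 7.5833·9 - (1.8333)² = 64.8889.
  S^{-1} = (1/det) · [[d, -b], [-b, a]] = [[0.1387, -0.0283],
 [-0.0283, 0.1169]].

Step 4 — quadratic form (x̄ - mu_0)^T · S^{-1} · (x̄ - mu_0):
  S^{-1} · (x̄ - mu_0) = (0.4084, 0.0835),
  (x̄ - mu_0)^T · [...] = (3.25)·(0.4084) + (1.5)·(0.0835) = 1.4525.

Step 5 — scale by n: T² = 4 · 1.4525 = 5.8099.

T² ≈ 5.8099


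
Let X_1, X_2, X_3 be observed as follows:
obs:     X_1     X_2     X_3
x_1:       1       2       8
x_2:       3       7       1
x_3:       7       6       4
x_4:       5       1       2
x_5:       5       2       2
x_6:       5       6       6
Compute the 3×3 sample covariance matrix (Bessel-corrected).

Step 1 — column means:
  mean(X_1) = (1 + 3 + 7 + 5 + 5 + 5) / 6 = 26/6 = 4.3333
  mean(X_2) = (2 + 7 + 6 + 1 + 2 + 6) / 6 = 24/6 = 4
  mean(X_3) = (8 + 1 + 4 + 2 + 2 + 6) / 6 = 23/6 = 3.8333

Step 2 — sample covariance S[i,j] = (1/(n-1)) · Σ_k (x_{k,i} - mean_i) · (x_{k,j} - mean_j), with n-1 = 5.
  S[X_1,X_1] = ((-3.3333)·(-3.3333) + (-1.3333)·(-1.3333) + (2.6667)·(2.6667) + (0.6667)·(0.6667) + (0.6667)·(0.6667) + (0.6667)·(0.6667)) / 5 = 21.3333/5 = 4.2667
  S[X_1,X_2] = ((-3.3333)·(-2) + (-1.3333)·(3) + (2.6667)·(2) + (0.6667)·(-3) + (0.6667)·(-2) + (0.6667)·(2)) / 5 = 6/5 = 1.2
  S[X_1,X_3] = ((-3.3333)·(4.1667) + (-1.3333)·(-2.8333) + (2.6667)·(0.1667) + (0.6667)·(-1.8333) + (0.6667)·(-1.8333) + (0.6667)·(2.1667)) / 5 = -10.6667/5 = -2.1333
  S[X_2,X_2] = ((-2)·(-2) + (3)·(3) + (2)·(2) + (-3)·(-3) + (-2)·(-2) + (2)·(2)) / 5 = 34/5 = 6.8
  S[X_2,X_3] = ((-2)·(4.1667) + (3)·(-2.8333) + (2)·(0.1667) + (-3)·(-1.8333) + (-2)·(-1.8333) + (2)·(2.1667)) / 5 = -3/5 = -0.6
  S[X_3,X_3] = ((4.1667)·(4.1667) + (-2.8333)·(-2.8333) + (0.1667)·(0.1667) + (-1.8333)·(-1.8333) + (-1.8333)·(-1.8333) + (2.1667)·(2.1667)) / 5 = 36.8333/5 = 7.3667

S is symmetric (S[j,i] = S[i,j]). Assembling:

S = [[4.2667, 1.2, -2.1333],
 [1.2, 6.8, -0.6],
 [-2.1333, -0.6, 7.3667]]


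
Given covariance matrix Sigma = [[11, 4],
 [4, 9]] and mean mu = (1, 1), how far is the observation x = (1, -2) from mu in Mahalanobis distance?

Step 1 — centre the observation: (x - mu) = (0, -3).

Step 2 — invert Sigma. det(Sigma) = 11·9 - (4)² = 83.
  Sigma^{-1} = (1/det) · [[d, -b], [-b, a]] = [[0.1084, -0.0482],
 [-0.0482, 0.1325]].

Step 3 — form the quadratic (x - mu)^T · Sigma^{-1} · (x - mu):
  Sigma^{-1} · (x - mu) = (0.1446, -0.3976).
  (x - mu)^T · [Sigma^{-1} · (x - mu)] = (0)·(0.1446) + (-3)·(-0.3976) = 1.1928.

Step 4 — take square root: d = √(1.1928) ≈ 1.0921.

d(x, mu) = √(1.1928) ≈ 1.0921


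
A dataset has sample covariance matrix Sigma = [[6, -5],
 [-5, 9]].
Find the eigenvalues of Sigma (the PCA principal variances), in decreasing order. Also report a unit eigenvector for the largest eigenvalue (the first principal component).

Step 1 — characteristic polynomial of 2×2 Sigma:
  det(Sigma - λI) = λ² - trace · λ + det = 0.
  trace = 6 + 9 = 15, det = 6·9 - (-5)² = 29.
Step 2 — discriminant:
  Δ = trace² - 4·det = 225 - 116 = 109.
Step 3 — eigenvalues:
  λ = (trace ± √Δ)/2 = (15 ± 10.4403)/2,
  λ_1 = 12.7202,  λ_2 = 2.2798.

Step 4 — unit eigenvector for λ_1: solve (Sigma - λ_1 I)v = 0. First row:
  (6 - 12.7202)·v_x + (-5)·v_y = 0, i.e. (-6.7202)·v_x + (-5)·v_y = 0,
  so v ∝ (b, λ_1 - a) = (-5, 6.7202); multiply by -1 so the first entry is positive: u = (5, -6.7202).
  ||u|| = √((5)² + (-6.7202)²) = √(70.1605) ≈ 8.3762,
  v_1 = u/||u|| ≈ (0.5969, -0.8023) (||v_1|| = 1).

λ_1 = 12.7202,  λ_2 = 2.2798;  v_1 ≈ (0.5969, -0.8023)


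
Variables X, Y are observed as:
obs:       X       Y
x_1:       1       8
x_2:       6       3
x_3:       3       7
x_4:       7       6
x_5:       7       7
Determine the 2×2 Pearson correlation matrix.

Step 1 — column means:
  mean(X) = (1 + 6 + 3 + 7 + 7) / 5 = 24/5 = 4.8
  mean(Y) = (8 + 3 + 7 + 6 + 7) / 5 = 31/5 = 6.2

Step 2 — sample variances and covariances s[i,j] = (1/(n-1)) · Σ_k (x_{k,i} - mean_i) · (x_{k,j} - mean_j), with n-1 = 4:
  s[X,X] = ((-3.8)·(-3.8) + (1.2)·(1.2) + (-1.8)·(-1.8) + (2.2)·(2.2) + (2.2)·(2.2)) / 4 = 28.8/4 = 7.2
  s[X,Y] = ((-3.8)·(1.8) + (1.2)·(-3.2) + (-1.8)·(0.8) + (2.2)·(-0.2) + (2.2)·(0.8)) / 4 = -10.8/4 = -2.7
  s[Y,Y] = ((1.8)·(1.8) + (-3.2)·(-3.2) + (0.8)·(0.8) + (-0.2)·(-0.2) + (0.8)·(0.8)) / 4 = 14.8/4 = 3.7
  Sample standard deviations s_i = √(s[i,i]):
  s(X) = √(7.2) = 2.6833
  s(Y) = √(3.7) = 1.9235

Step 3 — r_{ij} = s_{ij} / (s_i · s_j):
  r[X,X] = 1 (diagonal).
  r[X,Y] = -2.7 / (2.6833 · 1.9235) = -2.7 / 5.1614 = -0.5231
  r[Y,Y] = 1 (diagonal).

R is symmetric with unit diagonal. Assembling:

R = [[1, -0.5231],
 [-0.5231, 1]]


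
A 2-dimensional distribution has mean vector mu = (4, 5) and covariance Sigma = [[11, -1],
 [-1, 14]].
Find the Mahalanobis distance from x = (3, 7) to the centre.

Step 1 — centre the observation: (x - mu) = (-1, 2).

Step 2 — invert Sigma. det(Sigma) = 11·14 - (-1)² = 153.
  Sigma^{-1} = (1/det) · [[d, -b], [-b, a]] = [[0.0915, 0.0065],
 [0.0065, 0.0719]].

Step 3 — form the quadratic (x - mu)^T · Sigma^{-1} · (x - mu):
  Sigma^{-1} · (x - mu) = (-0.0784, 0.1373).
  (x - mu)^T · [Sigma^{-1} · (x - mu)] = (-1)·(-0.0784) + (2)·(0.1373) = 0.3529.

Step 4 — take square root: d = √(0.3529) ≈ 0.5941.

d(x, mu) = √(0.3529) ≈ 0.5941


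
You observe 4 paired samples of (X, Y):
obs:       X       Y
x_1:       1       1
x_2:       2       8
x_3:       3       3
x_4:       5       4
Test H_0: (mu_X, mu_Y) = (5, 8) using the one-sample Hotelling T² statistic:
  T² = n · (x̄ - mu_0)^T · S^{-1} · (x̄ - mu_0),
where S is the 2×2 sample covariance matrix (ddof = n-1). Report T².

Step 1 — sample mean vector:
  mean(X) = (1 + 2 + 3 + 5) / 4 = 11/4 = 2.75
  mean(Y) = (1 + 8 + 3 + 4) / 4 = 16/4 = 4
  x̄ = (2.75, 4),  deviation x̄ - mu_0 = (2.75, 4) - (5, 8) = (-2.25, -4).

Step 2 — sample covariance matrix, S[i,j] = (1/(n-1)) · Σ_k (x_{k,i} - mean_i) · (x_{k,j} - mean_j), divisor n-1 = 3:
  S[X,X] = ((-1.75)·(-1.75) + (-0.75)·(-0.75) + (0.25)·(0.25) + (2.25)·(2.25)) / 3 = 8.75/3 = 2.9167
  S[X,Y] = ((-1.75)·(-3) + (-0.75)·(4) + (0.25)·(-1) + (2.25)·(0)) / 3 = 2/3 = 0.6667
  S[Y,Y] = ((-3)·(-3) + (4)·(4) + (-1)·(-1) + (0)·(0)) / 3 = 26/3 = 8.6667
  S = [[2.9167, 0.6667],
 [0.6667, 8.6667]].

Step 3 — invert S. det(S) = 2.9167·8.6667 - (0.6667)² = 24.8333.
  S^{-1} = (1/det) · [[d, -b], [-b, a]] = [[0.349, -0.0268],
 [-0.0268, 0.1174]].

Step 4 — quadratic form (x̄ - mu_0)^T · S^{-1} · (x̄ - mu_0):
  S^{-1} · (x̄ - mu_0) = (-0.6779, -0.4094),
  (x̄ - mu_0)^T · [...] = (-2.25)·(-0.6779) + (-4)·(-0.4094) = 3.1628.

Step 5 — scale by n: T² = 4 · 3.1628 = 12.651.

T² ≈ 12.651


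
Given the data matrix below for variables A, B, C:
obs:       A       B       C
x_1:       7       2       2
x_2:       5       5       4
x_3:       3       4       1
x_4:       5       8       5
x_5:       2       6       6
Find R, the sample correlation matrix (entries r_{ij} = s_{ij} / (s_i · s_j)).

Step 1 — column means:
  mean(A) = (7 + 5 + 3 + 5 + 2) / 5 = 22/5 = 4.4
  mean(B) = (2 + 5 + 4 + 8 + 6) / 5 = 25/5 = 5
  mean(C) = (2 + 4 + 1 + 5 + 6) / 5 = 18/5 = 3.6

Step 2 — sample variances and covariances s[i,j] = (1/(n-1)) · Σ_k (x_{k,i} - mean_i) · (x_{k,j} - mean_j), with n-1 = 4:
  s[A,A] = ((2.6)·(2.6) + (0.6)·(0.6) + (-1.4)·(-1.4) + (0.6)·(0.6) + (-2.4)·(-2.4)) / 4 = 15.2/4 = 3.8
  s[A,B] = ((2.6)·(-3) + (0.6)·(0) + (-1.4)·(-1) + (0.6)·(3) + (-2.4)·(1)) / 4 = -7/4 = -1.75
  s[A,C] = ((2.6)·(-1.6) + (0.6)·(0.4) + (-1.4)·(-2.6) + (0.6)·(1.4) + (-2.4)·(2.4)) / 4 = -5.2/4 = -1.3
  s[B,B] = ((-3)·(-3) + (0)·(0) + (-1)·(-1) + (3)·(3) + (1)·(1)) / 4 = 20/4 = 5
  s[B,C] = ((-3)·(-1.6) + (0)·(0.4) + (-1)·(-2.6) + (3)·(1.4) + (1)·(2.4)) / 4 = 14/4 = 3.5
  s[C,C] = ((-1.6)·(-1.6) + (0.4)·(0.4) + (-2.6)·(-2.6) + (1.4)·(1.4) + (2.4)·(2.4)) / 4 = 17.2/4 = 4.3
  Sample standard deviations s_i = √(s[i,i]):
  s(A) = √(3.8) = 1.9494
  s(B) = √(5) = 2.2361
  s(C) = √(4.3) = 2.0736

Step 3 — r_{ij} = s_{ij} / (s_i · s_j):
  r[A,A] = 1 (diagonal).
  r[A,B] = -1.75 / (1.9494 · 2.2361) = -1.75 / 4.3589 = -0.4015
  r[A,C] = -1.3 / (1.9494 · 2.0736) = -1.3 / 4.0423 = -0.3216
  r[B,B] = 1 (diagonal).
  r[B,C] = 3.5 / (2.2361 · 2.0736) = 3.5 / 4.6368 = 0.7548
  r[C,C] = 1 (diagonal).

R is symmetric with unit diagonal. Assembling:

R = [[1, -0.4015, -0.3216],
 [-0.4015, 1, 0.7548],
 [-0.3216, 0.7548, 1]]


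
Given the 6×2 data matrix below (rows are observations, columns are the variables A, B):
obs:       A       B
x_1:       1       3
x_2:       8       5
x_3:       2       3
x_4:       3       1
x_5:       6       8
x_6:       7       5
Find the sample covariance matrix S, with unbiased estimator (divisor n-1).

Step 1 — column means:
  mean(A) = (1 + 8 + 2 + 3 + 6 + 7) / 6 = 27/6 = 4.5
  mean(B) = (3 + 5 + 3 + 1 + 8 + 5) / 6 = 25/6 = 4.1667

Step 2 — sample covariance S[i,j] = (1/(n-1)) · Σ_k (x_{k,i} - mean_i) · (x_{k,j} - mean_j), with n-1 = 5.
  S[A,A] = ((-3.5)·(-3.5) + (3.5)·(3.5) + (-2.5)·(-2.5) + (-1.5)·(-1.5) + (1.5)·(1.5) + (2.5)·(2.5)) / 5 = 41.5/5 = 8.3
  S[A,B] = ((-3.5)·(-1.1667) + (3.5)·(0.8333) + (-2.5)·(-1.1667) + (-1.5)·(-3.1667) + (1.5)·(3.8333) + (2.5)·(0.8333)) / 5 = 22.5/5 = 4.5
  S[B,B] = ((-1.1667)·(-1.1667) + (0.8333)·(0.8333) + (-1.1667)·(-1.1667) + (-3.1667)·(-3.1667) + (3.8333)·(3.8333) + (0.8333)·(0.8333)) / 5 = 28.8333/5 = 5.7667

S is symmetric (S[j,i] = S[i,j]). Assembling:

S = [[8.3, 4.5],
 [4.5, 5.7667]]


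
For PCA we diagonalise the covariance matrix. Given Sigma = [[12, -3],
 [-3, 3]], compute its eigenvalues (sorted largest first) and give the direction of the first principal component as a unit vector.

Step 1 — characteristic polynomial of 2×2 Sigma:
  det(Sigma - λI) = λ² - trace · λ + det = 0.
  trace = 12 + 3 = 15, det = 12·3 - (-3)² = 27.
Step 2 — discriminant:
  Δ = trace² - 4·det = 225 - 108 = 117.
Step 3 — eigenvalues:
  λ = (trace ± √Δ)/2 = (15 ± 10.8167)/2,
  λ_1 = 12.9083,  λ_2 = 2.0917.

Step 4 — unit eigenvector for λ_1: solve (Sigma - λ_1 I)v = 0. First row:
  (12 - 12.9083)·v_x + (-3)·v_y = 0, i.e. (-0.9083)·v_x + (-3)·v_y = 0,
  so v ∝ (b, λ_1 - a) = (-3, 0.9083); multiply by -1 so the first entry is positive: u = (3, -0.9083).
  ||u|| = √((3)² + (-0.9083)²) = √(9.8251) ≈ 3.1345,
  v_1 = u/||u|| ≈ (0.9571, -0.2898) (||v_1|| = 1).

λ_1 = 12.9083,  λ_2 = 2.0917;  v_1 ≈ (0.9571, -0.2898)


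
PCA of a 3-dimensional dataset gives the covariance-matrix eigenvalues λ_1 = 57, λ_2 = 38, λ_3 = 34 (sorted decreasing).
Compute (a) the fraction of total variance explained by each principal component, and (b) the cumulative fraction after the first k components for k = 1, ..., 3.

Step 1 — total variance = trace(Sigma) = Σ λ_i = 57 + 38 + 34 = 129.

Step 2 — fraction explained by component i = λ_i / Σ λ:
  PC1: 57/129 = 0.4419
  PC2: 38/129 = 0.2946
  PC3: 34/129 = 0.2636

Step 3 — cumulative fraction after k components = (λ_1 + ... + λ_k) / Σ λ:
  k = 1: 57/129 = 0.4419
  k = 2: (57 + 38)/129 = 95/129 = 0.7364
  k = 3: (57 + 38 + 34)/129 = 129/129 = 1

Summary (fraction, with percent):

explained: PC1 0.4419 (44.19%), PC2 0.2946 (29.46%), PC3 0.2636 (26.36%);  cumulative: 0.4419, 0.7364, 1


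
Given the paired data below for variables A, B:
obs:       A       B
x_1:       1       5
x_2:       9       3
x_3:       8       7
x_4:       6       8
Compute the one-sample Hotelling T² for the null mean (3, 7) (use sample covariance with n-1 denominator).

Step 1 — sample mean vector:
  mean(A) = (1 + 9 + 8 + 6) / 4 = 24/4 = 6
  mean(B) = (5 + 3 + 7 + 8) / 4 = 23/4 = 5.75
  x̄ = (6, 5.75),  deviation x̄ - mu_0 = (6, 5.75) - (3, 7) = (3, -1.25).

Step 2 — sample covariance matrix, S[i,j] = (1/(n-1)) · Σ_k (x_{k,i} - mean_i) · (x_{k,j} - mean_j), divisor n-1 = 3:
  S[A,A] = ((-5)·(-5) + (3)·(3) + (2)·(2) + (0)·(0)) / 3 = 38/3 = 12.6667
  S[A,B] = ((-5)·(-0.75) + (3)·(-2.75) + (2)·(1.25) + (0)·(2.25)) / 3 = -2/3 = -0.6667
  S[B,B] = ((-0.75)·(-0.75) + (-2.75)·(-2.75) + (1.25)·(1.25) + (2.25)·(2.25)) / 3 = 14.75/3 = 4.9167
  S = [[12.6667, -0.6667],
 [-0.6667, 4.9167]].

Step 3 — invert S. det(S) = 12.6667·4.9167 - (-0.6667)² = 61.8333.
  S^{-1} = (1/det) · [[d, -b], [-b, a]] = [[0.0795, 0.0108],
 [0.0108, 0.2049]].

Step 4 — quadratic form (x̄ - mu_0)^T · S^{-1} · (x̄ - mu_0):
  S^{-1} · (x̄ - mu_0) = (0.2251, -0.2237),
  (x̄ - mu_0)^T · [...] = (3)·(0.2251) + (-1.25)·(-0.2237) = 0.9549.

Step 5 — scale by n: T² = 4 · 0.9549 = 3.8194.

T² ≈ 3.8194


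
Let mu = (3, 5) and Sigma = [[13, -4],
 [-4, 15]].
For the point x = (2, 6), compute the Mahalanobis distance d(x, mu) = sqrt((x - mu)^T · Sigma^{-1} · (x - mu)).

Step 1 — centre the observation: (x - mu) = (-1, 1).

Step 2 — invert Sigma. det(Sigma) = 13·15 - (-4)² = 179.
  Sigma^{-1} = (1/det) · [[d, -b], [-b, a]] = [[0.0838, 0.0223],
 [0.0223, 0.0726]].

Step 3 — form the quadratic (x - mu)^T · Sigma^{-1} · (x - mu):
  Sigma^{-1} · (x - mu) = (-0.0615, 0.0503).
  (x - mu)^T · [Sigma^{-1} · (x - mu)] = (-1)·(-0.0615) + (1)·(0.0503) = 0.1117.

Step 4 — take square root: d = √(0.1117) ≈ 0.3343.

d(x, mu) = √(0.1117) ≈ 0.3343


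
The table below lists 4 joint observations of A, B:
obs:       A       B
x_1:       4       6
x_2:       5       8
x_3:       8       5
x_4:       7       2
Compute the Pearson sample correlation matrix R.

Step 1 — column means:
  mean(A) = (4 + 5 + 8 + 7) / 4 = 24/4 = 6
  mean(B) = (6 + 8 + 5 + 2) / 4 = 21/4 = 5.25

Step 2 — sample variances and covariances s[i,j] = (1/(n-1)) · Σ_k (x_{k,i} - mean_i) · (x_{k,j} - mean_j), with n-1 = 3:
  s[A,A] = ((-2)·(-2) + (-1)·(-1) + (2)·(2) + (1)·(1)) / 3 = 10/3 = 3.3333
  s[A,B] = ((-2)·(0.75) + (-1)·(2.75) + (2)·(-0.25) + (1)·(-3.25)) / 3 = -8/3 = -2.6667
  s[B,B] = ((0.75)·(0.75) + (2.75)·(2.75) + (-0.25)·(-0.25) + (-3.25)·(-3.25)) / 3 = 18.75/3 = 6.25
  Sample standard deviations s_i = √(s[i,i]):
  s(A) = √(3.3333) = 1.8257
  s(B) = √(6.25) = 2.5

Step 3 — r_{ij} = s_{ij} / (s_i · s_j):
  r[A,A] = 1 (diagonal).
  r[A,B] = -2.6667 / (1.8257 · 2.5) = -2.6667 / 4.5644 = -0.5842
  r[B,B] = 1 (diagonal).

R is symmetric with unit diagonal. Assembling:

R = [[1, -0.5842],
 [-0.5842, 1]]


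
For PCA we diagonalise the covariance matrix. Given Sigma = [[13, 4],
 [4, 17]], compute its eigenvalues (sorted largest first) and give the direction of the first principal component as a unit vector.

Step 1 — characteristic polynomial of 2×2 Sigma:
  det(Sigma - λI) = λ² - trace · λ + det = 0.
  trace = 13 + 17 = 30, det = 13·17 - (4)² = 205.
Step 2 — discriminant:
  Δ = trace² - 4·det = 900 - 820 = 80.
Step 3 — eigenvalues:
  λ = (trace ± √Δ)/2 = (30 ± 8.9443)/2,
  λ_1 = 19.4721,  λ_2 = 10.5279.

Step 4 — unit eigenvector for λ_1: solve (Sigma - λ_1 I)v = 0. First row:
  (13 - 19.4721)·v_x + (4)·v_y = 0, i.e. (-6.4721)·v_x + (4)·v_y = 0,
  so v ∝ (b, λ_1 - a) = (4, 6.4721) = u.
  ||u|| = √((4)² + (6.4721)²) = √(57.8885) ≈ 7.6085,
  v_1 = u/||u|| ≈ (0.5257, 0.8507) (||v_1|| = 1).

λ_1 = 19.4721,  λ_2 = 10.5279;  v_1 ≈ (0.5257, 0.8507)


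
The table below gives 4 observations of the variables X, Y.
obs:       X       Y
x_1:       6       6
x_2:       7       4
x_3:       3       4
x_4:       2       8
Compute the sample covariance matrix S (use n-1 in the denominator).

Step 1 — column means:
  mean(X) = (6 + 7 + 3 + 2) / 4 = 18/4 = 4.5
  mean(Y) = (6 + 4 + 4 + 8) / 4 = 22/4 = 5.5

Step 2 — sample covariance S[i,j] = (1/(n-1)) · Σ_k (x_{k,i} - mean_i) · (x_{k,j} - mean_j), with n-1 = 3.
  S[X,X] = ((1.5)·(1.5) + (2.5)·(2.5) + (-1.5)·(-1.5) + (-2.5)·(-2.5)) / 3 = 17/3 = 5.6667
  S[X,Y] = ((1.5)·(0.5) + (2.5)·(-1.5) + (-1.5)·(-1.5) + (-2.5)·(2.5)) / 3 = -7/3 = -2.3333
  S[Y,Y] = ((0.5)·(0.5) + (-1.5)·(-1.5) + (-1.5)·(-1.5) + (2.5)·(2.5)) / 3 = 11/3 = 3.6667

S is symmetric (S[j,i] = S[i,j]). Assembling:

S = [[5.6667, -2.3333],
 [-2.3333, 3.6667]]


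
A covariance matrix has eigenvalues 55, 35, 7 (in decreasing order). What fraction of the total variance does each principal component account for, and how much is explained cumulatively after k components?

Step 1 — total variance = trace(Sigma) = Σ λ_i = 55 + 35 + 7 = 97.

Step 2 — fraction explained by component i = λ_i / Σ λ:
  PC1: 55/97 = 0.567
  PC2: 35/97 = 0.3608
  PC3: 7/97 = 0.0722

Step 3 — cumulative fraction after k components = (λ_1 + ... + λ_k) / Σ λ:
  k = 1: 55/97 = 0.567
  k = 2: (55 + 35)/97 = 90/97 = 0.9278
  k = 3: (55 + 35 + 7)/97 = 97/97 = 1

Summary (fraction, with percent):

explained: PC1 0.567 (56.7%), PC2 0.3608 (36.08%), PC3 0.0722 (7.22%);  cumulative: 0.567, 0.9278, 1


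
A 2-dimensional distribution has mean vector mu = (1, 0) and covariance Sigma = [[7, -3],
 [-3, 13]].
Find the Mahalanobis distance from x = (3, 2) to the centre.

Step 1 — centre the observation: (x - mu) = (2, 2).

Step 2 — invert Sigma. det(Sigma) = 7·13 - (-3)² = 82.
  Sigma^{-1} = (1/det) · [[d, -b], [-b, a]] = [[0.1585, 0.0366],
 [0.0366, 0.0854]].

Step 3 — form the quadratic (x - mu)^T · Sigma^{-1} · (x - mu):
  Sigma^{-1} · (x - mu) = (0.3902, 0.2439).
  (x - mu)^T · [Sigma^{-1} · (x - mu)] = (2)·(0.3902) + (2)·(0.2439) = 1.2683.

Step 4 — take square root: d = √(1.2683) ≈ 1.1262.

d(x, mu) = √(1.2683) ≈ 1.1262


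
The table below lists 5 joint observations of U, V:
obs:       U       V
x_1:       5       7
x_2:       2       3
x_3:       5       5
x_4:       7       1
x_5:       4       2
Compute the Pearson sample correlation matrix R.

Step 1 — column means:
  mean(U) = (5 + 2 + 5 + 7 + 4) / 5 = 23/5 = 4.6
  mean(V) = (7 + 3 + 5 + 1 + 2) / 5 = 18/5 = 3.6

Step 2 — sample variances and covariances s[i,j] = (1/(n-1)) · Σ_k (x_{k,i} - mean_i) · (x_{k,j} - mean_j), with n-1 = 4:
  s[U,U] = ((0.4)·(0.4) + (-2.6)·(-2.6) + (0.4)·(0.4) + (2.4)·(2.4) + (-0.6)·(-0.6)) / 4 = 13.2/4 = 3.3
  s[U,V] = ((0.4)·(3.4) + (-2.6)·(-0.6) + (0.4)·(1.4) + (2.4)·(-2.6) + (-0.6)·(-1.6)) / 4 = -1.8/4 = -0.45
  s[V,V] = ((3.4)·(3.4) + (-0.6)·(-0.6) + (1.4)·(1.4) + (-2.6)·(-2.6) + (-1.6)·(-1.6)) / 4 = 23.2/4 = 5.8
  Sample standard deviations s_i = √(s[i,i]):
  s(U) = √(3.3) = 1.8166
  s(V) = √(5.8) = 2.4083

Step 3 — r_{ij} = s_{ij} / (s_i · s_j):
  r[U,U] = 1 (diagonal).
  r[U,V] = -0.45 / (1.8166 · 2.4083) = -0.45 / 4.3749 = -0.1029
  r[V,V] = 1 (diagonal).

R is symmetric with unit diagonal. Assembling:

R = [[1, -0.1029],
 [-0.1029, 1]]


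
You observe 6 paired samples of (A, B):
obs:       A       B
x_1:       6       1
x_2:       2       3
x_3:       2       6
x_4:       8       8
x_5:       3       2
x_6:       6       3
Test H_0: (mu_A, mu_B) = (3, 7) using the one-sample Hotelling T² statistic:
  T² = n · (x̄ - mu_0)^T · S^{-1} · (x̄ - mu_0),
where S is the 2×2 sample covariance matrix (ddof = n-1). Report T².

Step 1 — sample mean vector:
  mean(A) = (6 + 2 + 2 + 8 + 3 + 6) / 6 = 27/6 = 4.5
  mean(B) = (1 + 3 + 6 + 8 + 2 + 3) / 6 = 23/6 = 3.8333
  x̄ = (4.5, 3.8333),  deviation x̄ - mu_0 = (4.5, 3.8333) - (3, 7) = (1.5, -3.1667).

Step 2 — sample covariance matrix, S[i,j] = (1/(n-1)) · Σ_k (x_{k,i} - mean_i) · (x_{k,j} - mean_j), divisor n-1 = 5:
  S[A,A] = ((1.5)·(1.5) + (-2.5)·(-2.5) + (-2.5)·(-2.5) + (3.5)·(3.5) + (-1.5)·(-1.5) + (1.5)·(1.5)) / 5 = 31.5/5 = 6.3
  S[A,B] = ((1.5)·(-2.8333) + (-2.5)·(-0.8333) + (-2.5)·(2.1667) + (3.5)·(4.1667) + (-1.5)·(-1.8333) + (1.5)·(-0.8333)) / 5 = 8.5/5 = 1.7
  S[B,B] = ((-2.8333)·(-2.8333) + (-0.8333)·(-0.8333) + (2.1667)·(2.1667) + (4.1667)·(4.1667) + (-1.8333)·(-1.8333) + (-0.8333)·(-0.8333)) / 5 = 34.8333/5 = 6.9667
  S = [[6.3, 1.7],
 [1.7, 6.9667]].

Step 3 — invert S. det(S) = 6.3·6.9667 - (1.7)² = 41.
  S^{-1} = (1/det) · [[d, -b], [-b, a]] = [[0.1699, -0.0415],
 [-0.0415, 0.1537]].

Step 4 — quadratic form (x̄ - mu_0)^T · S^{-1} · (x̄ - mu_0):
  S^{-1} · (x̄ - mu_0) = (0.3862, -0.5488),
  (x̄ - mu_0)^T · [...] = (1.5)·(0.3862) + (-3.1667)·(-0.5488) = 2.3171.

Step 5 — scale by n: T² = 6 · 2.3171 = 13.9024.

T² ≈ 13.9024
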